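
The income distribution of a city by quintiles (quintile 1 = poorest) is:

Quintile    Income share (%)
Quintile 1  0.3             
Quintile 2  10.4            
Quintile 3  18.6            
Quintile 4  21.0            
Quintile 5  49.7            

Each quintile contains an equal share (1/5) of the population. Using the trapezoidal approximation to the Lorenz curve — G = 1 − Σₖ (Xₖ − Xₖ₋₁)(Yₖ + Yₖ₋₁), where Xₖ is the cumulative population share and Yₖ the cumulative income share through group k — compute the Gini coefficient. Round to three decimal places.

Cumulative income shares Yₖ: 0.0030, 0.1070, 0.2930, 0.5030, 1.0000
Σ (Xₖ−Xₖ₋₁)(Yₖ+Yₖ₋₁) = (1/5)(0.0030+0.0000) + (1/5)(0.1070+0.0030) + (1/5)(0.2930+0.1070) + (1/5)(0.5030+0.2930) + (1/5)(1.0000+0.5030)
  = 0.0006 + 0.0220 + 0.0800 + 0.1592 + 0.3006 = 0.5624
G = 1 − 0.5624 = 0.4376

0.438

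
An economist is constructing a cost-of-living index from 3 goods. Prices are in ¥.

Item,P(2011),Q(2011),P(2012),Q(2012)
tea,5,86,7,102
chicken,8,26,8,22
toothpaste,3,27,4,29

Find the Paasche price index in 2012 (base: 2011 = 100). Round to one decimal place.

Paasche price index uses current-period quantities as weights.
ΣP(2012)·Q(2012) = 7×102 + 8×22 + 4×29 = 714 + 176 + 116 = 1006
ΣP(2011)·Q(2012) = 5×102 + 8×22 + 3×29 = 510 + 176 + 87 = 773
Index = 1006 / 773 × 100 = 130.1423

130.1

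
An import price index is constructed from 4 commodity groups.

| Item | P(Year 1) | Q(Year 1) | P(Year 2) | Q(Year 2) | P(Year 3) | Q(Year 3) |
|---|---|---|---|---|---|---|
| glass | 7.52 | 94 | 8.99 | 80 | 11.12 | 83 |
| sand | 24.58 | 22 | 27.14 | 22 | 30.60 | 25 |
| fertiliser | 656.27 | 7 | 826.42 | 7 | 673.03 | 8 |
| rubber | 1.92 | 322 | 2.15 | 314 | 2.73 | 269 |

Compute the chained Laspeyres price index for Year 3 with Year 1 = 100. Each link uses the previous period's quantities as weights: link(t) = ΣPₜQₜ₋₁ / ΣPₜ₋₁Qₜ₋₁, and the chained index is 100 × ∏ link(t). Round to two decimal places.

Link Year 1→Year 2:
ΣP(Year 2)Q(Year 1) = 8.99×94 + 27.14×22 + 826.42×7 + 2.15×322 = 845.06 + 597.08 + 5784.94 + 692.3 = 7919.38
ΣP(Year 1)Q(Year 1) = 7.52×94 + 24.58×22 + 656.27×7 + 1.92×322 = 706.88 + 540.76 + 4593.89 + 618.24 = 6459.77
link = 7919.38/6459.77 = 1.225954
Link Year 2→Year 3:
ΣP(Year 3)Q(Year 2) = 11.12×80 + 30.60×22 + 673.03×7 + 2.73×314 = 889.6 + 673.2 + 4711.21 + 857.22 = 7131.23
ΣP(Year 2)Q(Year 2) = 8.99×80 + 27.14×22 + 826.42×7 + 2.15×314 = 719.2 + 597.08 + 5784.94 + 675.1 = 7776.32
link = 7131.23/7776.32 = 0.917044
Chained index = 100 × 1.225954 × 0.917044 = 112.4254

112.43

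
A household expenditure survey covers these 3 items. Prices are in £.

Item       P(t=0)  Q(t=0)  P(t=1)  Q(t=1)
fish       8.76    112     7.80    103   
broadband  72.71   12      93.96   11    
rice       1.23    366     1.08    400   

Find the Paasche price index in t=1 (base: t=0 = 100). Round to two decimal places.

Paasche price index uses current-period quantities as weights.
ΣP(t=1)·Q(t=1) = 7.80×103 + 93.96×11 + 1.08×400 = 803.4 + 1033.56 + 432 = 2268.96
ΣP(t=0)·Q(t=1) = 8.76×103 + 72.71×11 + 1.23×400 = 902.28 + 799.81 + 492 = 2194.09
Index = 2268.96 / 2194.09 × 100 = 103.4123

103.41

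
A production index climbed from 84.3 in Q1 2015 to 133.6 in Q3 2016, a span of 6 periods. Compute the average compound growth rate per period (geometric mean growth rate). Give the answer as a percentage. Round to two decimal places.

Growth factor = (133.6/84.3)^(1/6) = (1.584816)^(1/6) = 1.079766
Growth rate = 1.079766 − 1 = 0.079766 = 7.9766%

7.98%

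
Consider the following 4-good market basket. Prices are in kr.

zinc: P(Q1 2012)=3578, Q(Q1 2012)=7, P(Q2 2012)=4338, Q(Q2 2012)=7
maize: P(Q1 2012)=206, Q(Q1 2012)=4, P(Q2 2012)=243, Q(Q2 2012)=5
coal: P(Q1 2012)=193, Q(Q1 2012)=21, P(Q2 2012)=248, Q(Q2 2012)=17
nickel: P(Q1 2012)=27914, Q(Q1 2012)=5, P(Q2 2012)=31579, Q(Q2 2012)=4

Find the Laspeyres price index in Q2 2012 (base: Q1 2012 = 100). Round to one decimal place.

114.7

Laspeyres price index uses base-period quantities as weights.
ΣP(Q2 2012)·Q(Q1 2012) = 4338×7 + 243×4 + 248×21 + 31579×5 = 30366 + 972 + 5208 + 157895 = 194441
ΣP(Q1 2012)·Q(Q1 2012) = 3578×7 + 206×4 + 193×21 + 27914×5 = 25046 + 824 + 4053 + 139570 = 169493
Index = 194441 / 169493 × 100 = 114.7192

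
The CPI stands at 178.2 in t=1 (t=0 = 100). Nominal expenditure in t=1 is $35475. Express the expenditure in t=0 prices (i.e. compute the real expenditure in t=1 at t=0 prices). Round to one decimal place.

Real = Nominal ÷ (Index/100) = 35475 ÷ (178.2/100)
     = 35475 ÷ 1.782 = 19907.4074

19907.4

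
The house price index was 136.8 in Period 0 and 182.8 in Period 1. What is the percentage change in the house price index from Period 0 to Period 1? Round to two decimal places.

33.63%

Change = (182.8 − 136.8) / 136.8 × 100
       = 46.0 / 136.8 × 100 = 33.6257%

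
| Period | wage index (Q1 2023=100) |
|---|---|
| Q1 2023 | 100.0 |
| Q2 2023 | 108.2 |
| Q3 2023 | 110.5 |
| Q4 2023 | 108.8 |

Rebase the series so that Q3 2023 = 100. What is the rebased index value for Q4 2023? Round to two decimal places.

98.46

Rebased(Q4 2023) = 108.8 / 110.5 × 100 = 98.4615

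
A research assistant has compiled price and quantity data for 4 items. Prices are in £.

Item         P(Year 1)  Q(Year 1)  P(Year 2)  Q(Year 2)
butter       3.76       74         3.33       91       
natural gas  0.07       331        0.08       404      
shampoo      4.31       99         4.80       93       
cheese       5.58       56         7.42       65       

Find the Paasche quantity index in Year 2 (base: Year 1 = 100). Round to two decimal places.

Paasche quantity index uses current-period prices as weights.
ΣP(Year 2)·Q(Year 2) = 3.33×91 + 0.08×404 + 4.80×93 + 7.42×65 = 303.03 + 32.32 + 446.4 + 482.3 = 1264.05
ΣP(Year 2)·Q(Year 1) = 3.33×74 + 0.08×331 + 4.80×99 + 7.42×56 = 246.42 + 26.48 + 475.2 + 415.52 = 1163.62
Index = 1264.05 / 1163.62 × 100 = 108.6308

108.63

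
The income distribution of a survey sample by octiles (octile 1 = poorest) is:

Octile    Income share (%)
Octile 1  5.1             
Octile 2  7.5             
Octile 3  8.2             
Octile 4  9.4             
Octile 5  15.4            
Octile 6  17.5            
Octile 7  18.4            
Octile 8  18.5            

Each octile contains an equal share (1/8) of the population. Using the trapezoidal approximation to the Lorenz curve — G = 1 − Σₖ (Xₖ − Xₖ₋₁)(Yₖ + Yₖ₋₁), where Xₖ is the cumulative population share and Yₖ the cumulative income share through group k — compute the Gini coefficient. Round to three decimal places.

Cumulative income shares Yₖ: 0.0510, 0.1260, 0.2080, 0.3020, 0.4560, 0.6310, 0.8150, 1.0000
Σ (Xₖ−Xₖ₋₁)(Yₖ+Yₖ₋₁) = (1/8)(0.0510+0.0000) + (1/8)(0.1260+0.0510) + (1/8)(0.2080+0.1260) + (1/8)(0.3020+0.2080) + (1/8)(0.4560+0.3020) + (1/8)(0.6310+0.4560) + (1/8)(0.8150+0.6310) + (1/8)(1.0000+0.8150)
  = 0.0064 + 0.0221 + 0.0417 + 0.0638 + 0.0948 + 0.1359 + 0.1807 + 0.2269 = 0.7722
G = 1 − 0.7722 = 0.2278

0.228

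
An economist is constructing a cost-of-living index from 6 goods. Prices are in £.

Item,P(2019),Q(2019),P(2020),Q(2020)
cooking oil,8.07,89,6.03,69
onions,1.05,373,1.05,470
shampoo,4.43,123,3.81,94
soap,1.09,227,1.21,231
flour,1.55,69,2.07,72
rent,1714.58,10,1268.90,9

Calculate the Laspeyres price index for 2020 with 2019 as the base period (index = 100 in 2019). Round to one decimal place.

Laspeyres price index uses base-period quantities as weights.
ΣP(2020)·Q(2019) = 6.03×89 + 1.05×373 + 3.81×123 + 1.21×227 + 2.07×69 + 1268.90×10 = 536.67 + 391.65 + 468.63 + 274.67 + 142.83 + 12689 = 14503.45
ΣP(2019)·Q(2019) = 8.07×89 + 1.05×373 + 4.43×123 + 1.09×227 + 1.55×69 + 1714.58×10 = 718.23 + 391.65 + 544.89 + 247.43 + 106.95 + 17145.8 = 19154.95
Index = 14503.45 / 19154.95 × 100 = 75.7165

75.7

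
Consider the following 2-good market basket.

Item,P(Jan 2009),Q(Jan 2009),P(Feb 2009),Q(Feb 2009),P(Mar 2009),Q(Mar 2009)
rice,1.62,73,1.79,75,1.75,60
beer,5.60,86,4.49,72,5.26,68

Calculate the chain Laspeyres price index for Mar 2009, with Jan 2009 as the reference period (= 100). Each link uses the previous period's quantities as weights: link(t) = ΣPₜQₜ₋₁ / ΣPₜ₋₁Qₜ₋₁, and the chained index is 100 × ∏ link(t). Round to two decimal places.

Link Jan 2009→Feb 2009:
ΣP(Feb 2009)Q(Jan 2009) = 1.79×73 + 4.49×86 = 130.67 + 386.14 = 516.81
ΣP(Jan 2009)Q(Jan 2009) = 1.62×73 + 5.60×86 = 118.26 + 481.6 = 599.86
link = 516.81/599.86 = 0.861551
Link Feb 2009→Mar 2009:
ΣP(Mar 2009)Q(Feb 2009) = 1.75×75 + 5.26×72 = 131.25 + 378.72 = 509.97
ΣP(Feb 2009)Q(Feb 2009) = 1.79×75 + 4.49×72 = 134.25 + 323.28 = 457.53
link = 509.97/457.53 = 1.114615
Chained index = 100 × 0.861551 × 1.114615 = 96.0298

96.03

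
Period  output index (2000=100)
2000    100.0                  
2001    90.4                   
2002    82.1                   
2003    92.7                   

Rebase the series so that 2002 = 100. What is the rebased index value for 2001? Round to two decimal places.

110.11

Rebased(2001) = 90.4 / 82.1 × 100 = 110.1096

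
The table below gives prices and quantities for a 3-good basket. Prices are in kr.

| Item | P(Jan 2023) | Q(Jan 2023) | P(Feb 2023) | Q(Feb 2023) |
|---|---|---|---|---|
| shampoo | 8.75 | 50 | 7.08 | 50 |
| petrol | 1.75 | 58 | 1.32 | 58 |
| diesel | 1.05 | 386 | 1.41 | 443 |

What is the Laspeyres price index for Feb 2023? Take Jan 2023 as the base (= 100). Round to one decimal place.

Laspeyres price index uses base-period quantities as weights.
ΣP(Feb 2023)·Q(Jan 2023) = 7.08×50 + 1.32×58 + 1.41×386 = 354 + 76.56 + 544.26 = 974.82
ΣP(Jan 2023)·Q(Jan 2023) = 8.75×50 + 1.75×58 + 1.05×386 = 437.5 + 101.5 + 405.3 = 944.3
Index = 974.82 / 944.3 × 100 = 103.2320

103.2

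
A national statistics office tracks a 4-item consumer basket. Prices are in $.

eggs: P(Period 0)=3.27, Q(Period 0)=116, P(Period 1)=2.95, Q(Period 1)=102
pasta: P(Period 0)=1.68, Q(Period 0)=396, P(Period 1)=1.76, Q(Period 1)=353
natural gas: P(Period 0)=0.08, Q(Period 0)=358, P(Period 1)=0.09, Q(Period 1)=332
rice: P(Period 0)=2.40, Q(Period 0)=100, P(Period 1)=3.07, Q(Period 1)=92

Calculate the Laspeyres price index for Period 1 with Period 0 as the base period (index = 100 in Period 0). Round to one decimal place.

105.0

Laspeyres price index uses base-period quantities as weights.
ΣP(Period 1)·Q(Period 0) = 2.95×116 + 1.76×396 + 0.09×358 + 3.07×100 = 342.2 + 696.96 + 32.22 + 307 = 1378.38
ΣP(Period 0)·Q(Period 0) = 3.27×116 + 1.68×396 + 0.08×358 + 2.40×100 = 379.32 + 665.28 + 28.64 + 240 = 1313.24
Index = 1378.38 / 1313.24 × 100 = 104.9603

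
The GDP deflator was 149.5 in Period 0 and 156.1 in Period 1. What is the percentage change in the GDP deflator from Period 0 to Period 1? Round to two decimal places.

Change = (156.1 − 149.5) / 149.5 × 100
       = 6.6 / 149.5 × 100 = 4.4147%

4.41%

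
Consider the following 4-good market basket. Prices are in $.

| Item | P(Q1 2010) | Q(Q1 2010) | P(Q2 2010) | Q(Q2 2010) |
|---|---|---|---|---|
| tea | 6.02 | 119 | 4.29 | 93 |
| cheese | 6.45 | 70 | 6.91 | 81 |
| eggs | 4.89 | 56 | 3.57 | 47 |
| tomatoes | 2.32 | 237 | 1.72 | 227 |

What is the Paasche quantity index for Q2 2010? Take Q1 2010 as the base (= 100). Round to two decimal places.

Paasche quantity index uses current-period prices as weights.
ΣP(Q2 2010)·Q(Q2 2010) = 4.29×93 + 6.91×81 + 3.57×47 + 1.72×227 = 398.97 + 559.71 + 167.79 + 390.44 = 1516.91
ΣP(Q2 2010)·Q(Q1 2010) = 4.29×119 + 6.91×70 + 3.57×56 + 1.72×237 = 510.51 + 483.7 + 199.92 + 407.64 = 1601.77
Index = 1516.91 / 1601.77 × 100 = 94.7021

94.70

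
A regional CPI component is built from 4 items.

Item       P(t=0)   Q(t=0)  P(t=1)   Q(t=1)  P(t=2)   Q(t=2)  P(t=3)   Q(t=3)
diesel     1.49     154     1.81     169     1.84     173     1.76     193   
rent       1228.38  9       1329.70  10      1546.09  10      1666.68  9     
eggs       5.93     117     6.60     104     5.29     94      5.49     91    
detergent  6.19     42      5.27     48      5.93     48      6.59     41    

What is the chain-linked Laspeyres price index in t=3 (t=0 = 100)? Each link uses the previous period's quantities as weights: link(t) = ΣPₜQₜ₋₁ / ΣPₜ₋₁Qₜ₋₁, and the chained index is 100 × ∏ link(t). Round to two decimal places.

Link t=0→t=1:
ΣP(t=1)Q(t=0) = 1.81×154 + 1329.70×9 + 6.60×117 + 5.27×42 = 278.74 + 11967.3 + 772.2 + 221.34 = 13239.58
ΣP(t=0)Q(t=0) = 1.49×154 + 1228.38×9 + 5.93×117 + 6.19×42 = 229.46 + 11055.42 + 693.81 + 259.98 = 12238.67
link = 13239.58/12238.67 = 1.081783
Link t=1→t=2:
ΣP(t=2)Q(t=1) = 1.84×169 + 1546.09×10 + 5.29×104 + 5.93×48 = 310.96 + 15460.9 + 550.16 + 284.64 = 16606.66
ΣP(t=1)Q(t=1) = 1.81×169 + 1329.70×10 + 6.60×104 + 5.27×48 = 305.89 + 13297 + 686.4 + 252.96 = 14542.25
link = 16606.66/14542.25 = 1.141959
Link t=2→t=3:
ΣP(t=3)Q(t=2) = 1.76×173 + 1666.68×10 + 5.49×94 + 6.59×48 = 304.48 + 16666.8 + 516.06 + 316.32 = 17803.66
ΣP(t=2)Q(t=2) = 1.84×173 + 1546.09×10 + 5.29×94 + 5.93×48 = 318.32 + 15460.9 + 497.26 + 284.64 = 16561.12
link = 17803.66/16561.12 = 1.075028
Chained index = 100 × 1.081783 × 1.141959 × 1.075028 = 132.8037

132.80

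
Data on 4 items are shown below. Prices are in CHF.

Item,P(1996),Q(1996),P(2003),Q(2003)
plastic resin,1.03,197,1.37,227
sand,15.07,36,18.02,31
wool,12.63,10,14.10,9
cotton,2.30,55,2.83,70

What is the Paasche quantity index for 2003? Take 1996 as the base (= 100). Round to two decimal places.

98.30

Paasche quantity index uses current-period prices as weights.
ΣP(2003)·Q(2003) = 1.37×227 + 18.02×31 + 14.10×9 + 2.83×70 = 310.99 + 558.62 + 126.9 + 198.1 = 1194.61
ΣP(2003)·Q(1996) = 1.37×197 + 18.02×36 + 14.10×10 + 2.83×55 = 269.89 + 648.72 + 141 + 155.65 = 1215.26
Index = 1194.61 / 1215.26 × 100 = 98.3008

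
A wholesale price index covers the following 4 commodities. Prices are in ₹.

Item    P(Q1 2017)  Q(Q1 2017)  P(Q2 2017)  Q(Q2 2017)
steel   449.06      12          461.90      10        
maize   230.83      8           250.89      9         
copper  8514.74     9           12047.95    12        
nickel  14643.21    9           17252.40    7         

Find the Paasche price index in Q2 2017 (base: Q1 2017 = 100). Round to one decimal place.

Paasche price index uses current-period quantities as weights.
ΣP(Q2 2017)·Q(Q2 2017) = 461.90×10 + 250.89×9 + 12047.95×12 + 17252.40×7 = 4619 + 2258.01 + 144575.4 + 120766.8 = 272219.21
ΣP(Q1 2017)·Q(Q2 2017) = 449.06×10 + 230.83×9 + 8514.74×12 + 14643.21×7 = 4490.6 + 2077.47 + 102176.88 + 102502.47 = 211247.42
Index = 272219.21 / 211247.42 × 100 = 128.8627

128.9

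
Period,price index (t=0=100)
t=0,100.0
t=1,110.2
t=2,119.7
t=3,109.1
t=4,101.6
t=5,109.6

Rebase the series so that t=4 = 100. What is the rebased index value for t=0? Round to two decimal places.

98.43

Rebased(t=0) = 100.0 / 101.6 × 100 = 98.4252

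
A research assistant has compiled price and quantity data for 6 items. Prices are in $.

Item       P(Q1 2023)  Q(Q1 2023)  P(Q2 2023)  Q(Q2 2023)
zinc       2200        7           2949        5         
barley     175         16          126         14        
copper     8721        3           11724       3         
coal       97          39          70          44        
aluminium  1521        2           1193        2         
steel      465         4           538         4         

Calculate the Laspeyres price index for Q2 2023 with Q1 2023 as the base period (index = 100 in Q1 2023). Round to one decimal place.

122.7

Laspeyres price index uses base-period quantities as weights.
ΣP(Q2 2023)·Q(Q1 2023) = 2949×7 + 126×16 + 11724×3 + 70×39 + 1193×2 + 538×4 = 20643 + 2016 + 35172 + 2730 + 2386 + 2152 = 65099
ΣP(Q1 2023)·Q(Q1 2023) = 2200×7 + 175×16 + 8721×3 + 97×39 + 1521×2 + 465×4 = 15400 + 2800 + 26163 + 3783 + 3042 + 1860 = 53048
Index = 65099 / 53048 × 100 = 122.7172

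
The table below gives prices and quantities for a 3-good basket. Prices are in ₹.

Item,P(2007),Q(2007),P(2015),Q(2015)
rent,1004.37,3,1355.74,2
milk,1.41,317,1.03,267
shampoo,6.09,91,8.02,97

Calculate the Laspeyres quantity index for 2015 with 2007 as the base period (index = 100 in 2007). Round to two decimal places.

Laspeyres quantity index uses base-period prices as weights.
ΣP(2007)·Q(2015) = 1004.37×2 + 1.41×267 + 6.09×97 = 2008.74 + 376.47 + 590.73 = 2975.94
ΣP(2007)·Q(2007) = 1004.37×3 + 1.41×317 + 6.09×91 = 3013.11 + 446.97 + 554.19 = 4014.27
Index = 2975.94 / 4014.27 × 100 = 74.1340

74.13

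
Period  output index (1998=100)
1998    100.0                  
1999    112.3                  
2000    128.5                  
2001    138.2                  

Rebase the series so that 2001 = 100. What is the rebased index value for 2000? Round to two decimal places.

92.98

Rebased(2000) = 128.5 / 138.2 × 100 = 92.9812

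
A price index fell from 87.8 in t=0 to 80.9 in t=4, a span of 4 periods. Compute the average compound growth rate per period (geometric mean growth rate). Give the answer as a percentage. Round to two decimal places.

Growth factor = (80.9/87.8)^(1/4) = (0.921412)^(1/4) = 0.979746
Growth rate = 0.979746 − 1 = -0.020254 = -2.0254%

-2.03%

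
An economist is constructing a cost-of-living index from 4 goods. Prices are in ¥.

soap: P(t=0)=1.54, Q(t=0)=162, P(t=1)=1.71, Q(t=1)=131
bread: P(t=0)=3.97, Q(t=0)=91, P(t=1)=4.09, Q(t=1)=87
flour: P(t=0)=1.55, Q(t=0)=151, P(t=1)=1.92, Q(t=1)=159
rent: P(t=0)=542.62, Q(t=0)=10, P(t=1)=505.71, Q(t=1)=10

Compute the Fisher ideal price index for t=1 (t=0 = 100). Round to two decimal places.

95.58

Laspeyres component (base-period weights):
ΣP(t=1)Q(t=0) = 1.71×162 + 4.09×91 + 1.92×151 + 505.71×10 = 277.02 + 372.19 + 289.92 + 5057.1 = 5996.23
ΣP(t=0)Q(t=0) = 1.54×162 + 3.97×91 + 1.55×151 + 542.62×10 = 249.48 + 361.27 + 234.05 + 5426.2 = 6271
L = 5996.23 / 6271 × 100 = 95.6184
Paasche component (current-period weights):
ΣP(t=1)Q(t=1) = 1.71×131 + 4.09×87 + 1.92×159 + 505.71×10 = 224.01 + 355.83 + 305.28 + 5057.1 = 5942.22
ΣP(t=0)Q(t=1) = 1.54×131 + 3.97×87 + 1.55×159 + 542.62×10 = 201.74 + 345.39 + 246.45 + 5426.2 = 6219.78
P = 5942.22 / 6219.78 × 100 = 95.5375
Fisher = √(L × P) = √(95.6184 × 95.5375) = 95.5779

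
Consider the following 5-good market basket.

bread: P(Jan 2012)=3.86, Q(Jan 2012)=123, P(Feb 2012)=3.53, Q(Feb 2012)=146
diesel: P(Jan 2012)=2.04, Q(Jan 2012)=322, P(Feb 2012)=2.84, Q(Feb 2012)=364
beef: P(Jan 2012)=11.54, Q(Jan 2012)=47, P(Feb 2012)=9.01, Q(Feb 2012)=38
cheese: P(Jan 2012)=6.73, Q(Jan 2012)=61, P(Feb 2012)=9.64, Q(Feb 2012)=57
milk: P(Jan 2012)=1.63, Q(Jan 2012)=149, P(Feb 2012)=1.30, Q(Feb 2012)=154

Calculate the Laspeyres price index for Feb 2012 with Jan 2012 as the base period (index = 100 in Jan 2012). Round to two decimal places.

Laspeyres price index uses base-period quantities as weights.
ΣP(Feb 2012)·Q(Jan 2012) = 3.53×123 + 2.84×322 + 9.01×47 + 9.64×61 + 1.30×149 = 434.19 + 914.48 + 423.47 + 588.04 + 193.7 = 2553.88
ΣP(Jan 2012)·Q(Jan 2012) = 3.86×123 + 2.04×322 + 11.54×47 + 6.73×61 + 1.63×149 = 474.78 + 656.88 + 542.38 + 410.53 + 242.87 = 2327.44
Index = 2553.88 / 2327.44 × 100 = 109.7291

109.73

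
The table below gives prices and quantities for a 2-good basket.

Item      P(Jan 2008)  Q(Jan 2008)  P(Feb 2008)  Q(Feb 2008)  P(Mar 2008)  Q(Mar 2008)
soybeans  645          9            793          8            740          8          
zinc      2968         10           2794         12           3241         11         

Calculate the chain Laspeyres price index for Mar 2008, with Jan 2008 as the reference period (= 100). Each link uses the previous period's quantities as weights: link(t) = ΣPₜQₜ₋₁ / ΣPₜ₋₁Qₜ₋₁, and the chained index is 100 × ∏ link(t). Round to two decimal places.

111.10

Link Jan 2008→Feb 2008:
ΣP(Feb 2008)Q(Jan 2008) = 793×9 + 2794×10 = 7137 + 27940 = 35077
ΣP(Jan 2008)Q(Jan 2008) = 645×9 + 2968×10 = 5805 + 29680 = 35485
link = 35077/35485 = 0.988502
Link Feb 2008→Mar 2008:
ΣP(Mar 2008)Q(Feb 2008) = 740×8 + 3241×12 = 5920 + 38892 = 44812
ΣP(Feb 2008)Q(Feb 2008) = 793×8 + 2794×12 = 6344 + 33528 = 39872
link = 44812/39872 = 1.123896
Chained index = 100 × 0.988502 × 1.123896 = 111.0974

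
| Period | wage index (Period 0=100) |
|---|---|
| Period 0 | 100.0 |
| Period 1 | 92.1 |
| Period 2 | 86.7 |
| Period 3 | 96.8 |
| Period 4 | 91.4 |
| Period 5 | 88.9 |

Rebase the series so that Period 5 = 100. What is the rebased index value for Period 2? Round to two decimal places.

Rebased(Period 2) = 86.7 / 88.9 × 100 = 97.5253

97.53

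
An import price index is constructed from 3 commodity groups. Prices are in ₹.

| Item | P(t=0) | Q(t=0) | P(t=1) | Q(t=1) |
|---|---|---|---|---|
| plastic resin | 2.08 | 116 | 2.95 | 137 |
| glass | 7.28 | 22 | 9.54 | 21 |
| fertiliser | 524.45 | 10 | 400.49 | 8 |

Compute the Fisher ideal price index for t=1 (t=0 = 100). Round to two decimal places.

81.45

Laspeyres component (base-period weights):
ΣP(t=1)Q(t=0) = 2.95×116 + 9.54×22 + 400.49×10 = 342.2 + 209.88 + 4004.9 = 4556.98
ΣP(t=0)Q(t=0) = 2.08×116 + 7.28×22 + 524.45×10 = 241.28 + 160.16 + 5244.5 = 5645.94
L = 4556.98 / 5645.94 × 100 = 80.7125
Paasche component (current-period weights):
ΣP(t=1)Q(t=1) = 2.95×137 + 9.54×21 + 400.49×8 = 404.15 + 200.34 + 3203.92 = 3808.41
ΣP(t=0)Q(t=1) = 2.08×137 + 7.28×21 + 524.45×8 = 284.96 + 152.88 + 4195.6 = 4633.44
P = 3808.41 / 4633.44 × 100 = 82.1940
Fisher = √(L × P) = √(80.7125 × 82.1940) = 81.4499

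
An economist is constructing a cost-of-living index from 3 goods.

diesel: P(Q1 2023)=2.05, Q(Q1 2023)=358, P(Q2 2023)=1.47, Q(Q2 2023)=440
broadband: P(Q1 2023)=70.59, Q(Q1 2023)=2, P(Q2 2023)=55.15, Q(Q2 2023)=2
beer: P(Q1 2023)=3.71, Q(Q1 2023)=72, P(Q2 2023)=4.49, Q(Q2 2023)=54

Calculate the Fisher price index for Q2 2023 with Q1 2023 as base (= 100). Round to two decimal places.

82.19

Laspeyres component (base-period weights):
ΣP(Q2 2023)Q(Q1 2023) = 1.47×358 + 55.15×2 + 4.49×72 = 526.26 + 110.3 + 323.28 = 959.84
ΣP(Q1 2023)Q(Q1 2023) = 2.05×358 + 70.59×2 + 3.71×72 = 733.9 + 141.18 + 267.12 = 1142.2
L = 959.84 / 1142.2 × 100 = 84.0343
Paasche component (current-period weights):
ΣP(Q2 2023)Q(Q2 2023) = 1.47×440 + 55.15×2 + 4.49×54 = 646.8 + 110.3 + 242.46 = 999.56
ΣP(Q1 2023)Q(Q2 2023) = 2.05×440 + 70.59×2 + 3.71×54 = 902 + 141.18 + 200.34 = 1243.52
P = 999.56 / 1243.52 × 100 = 80.3815
Fisher = √(L × P) = √(84.0343 × 80.3815) = 82.1876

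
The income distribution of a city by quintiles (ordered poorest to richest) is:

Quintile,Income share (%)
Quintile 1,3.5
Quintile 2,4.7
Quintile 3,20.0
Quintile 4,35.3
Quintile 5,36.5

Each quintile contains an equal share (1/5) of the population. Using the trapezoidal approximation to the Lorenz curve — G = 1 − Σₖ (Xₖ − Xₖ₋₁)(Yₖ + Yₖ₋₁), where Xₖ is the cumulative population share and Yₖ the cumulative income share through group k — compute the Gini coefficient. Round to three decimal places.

Cumulative income shares Yₖ: 0.0350, 0.0820, 0.2820, 0.6350, 1.0000
Σ (Xₖ−Xₖ₋₁)(Yₖ+Yₖ₋₁) = (1/5)(0.0350+0.0000) + (1/5)(0.0820+0.0350) + (1/5)(0.2820+0.0820) + (1/5)(0.6350+0.2820) + (1/5)(1.0000+0.6350)
  = 0.0070 + 0.0234 + 0.0728 + 0.1834 + 0.3270 = 0.6136
G = 1 − 0.6136 = 0.3864

0.386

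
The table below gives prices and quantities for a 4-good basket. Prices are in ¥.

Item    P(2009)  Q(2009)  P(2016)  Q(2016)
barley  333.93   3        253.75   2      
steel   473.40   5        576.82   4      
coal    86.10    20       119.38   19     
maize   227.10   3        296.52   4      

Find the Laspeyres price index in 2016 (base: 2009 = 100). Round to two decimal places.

119.93

Laspeyres price index uses base-period quantities as weights.
ΣP(2016)·Q(2009) = 253.75×3 + 576.82×5 + 119.38×20 + 296.52×3 = 761.25 + 2884.1 + 2387.6 + 889.56 = 6922.51
ΣP(2009)·Q(2009) = 333.93×3 + 473.40×5 + 86.10×20 + 227.10×3 = 1001.79 + 2367 + 1722 + 681.3 = 5772.09
Index = 6922.51 / 5772.09 × 100 = 119.9307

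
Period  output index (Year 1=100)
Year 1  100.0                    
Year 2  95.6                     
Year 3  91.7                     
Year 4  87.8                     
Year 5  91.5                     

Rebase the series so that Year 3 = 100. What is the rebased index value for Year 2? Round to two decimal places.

Rebased(Year 2) = 95.6 / 91.7 × 100 = 104.2530

104.25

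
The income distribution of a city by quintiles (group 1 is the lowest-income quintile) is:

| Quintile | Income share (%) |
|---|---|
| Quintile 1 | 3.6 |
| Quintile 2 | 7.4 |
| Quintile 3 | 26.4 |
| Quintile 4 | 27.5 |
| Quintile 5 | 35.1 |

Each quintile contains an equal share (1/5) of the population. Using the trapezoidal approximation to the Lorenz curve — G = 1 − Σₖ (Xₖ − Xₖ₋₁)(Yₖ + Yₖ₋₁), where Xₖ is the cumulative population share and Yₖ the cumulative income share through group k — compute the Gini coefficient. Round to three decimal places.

Cumulative income shares Yₖ: 0.0360, 0.1100, 0.3740, 0.6490, 1.0000
Σ (Xₖ−Xₖ₋₁)(Yₖ+Yₖ₋₁) = (1/5)(0.0360+0.0000) + (1/5)(0.1100+0.0360) + (1/5)(0.3740+0.1100) + (1/5)(0.6490+0.3740) + (1/5)(1.0000+0.6490)
  = 0.0072 + 0.0292 + 0.0968 + 0.2046 + 0.3298 = 0.6676
G = 1 − 0.6676 = 0.3324

0.332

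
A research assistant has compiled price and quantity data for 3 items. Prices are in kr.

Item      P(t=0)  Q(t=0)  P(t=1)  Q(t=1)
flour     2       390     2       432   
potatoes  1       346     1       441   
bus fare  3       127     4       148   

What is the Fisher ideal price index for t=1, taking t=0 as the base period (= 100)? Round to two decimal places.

Laspeyres component (base-period weights):
ΣP(t=1)Q(t=0) = 2×390 + 1×346 + 4×127 = 780 + 346 + 508 = 1634
ΣP(t=0)Q(t=0) = 2×390 + 1×346 + 3×127 = 780 + 346 + 381 = 1507
L = 1634 / 1507 × 100 = 108.4273
Paasche component (current-period weights):
ΣP(t=1)Q(t=1) = 2×432 + 1×441 + 4×148 = 864 + 441 + 592 = 1897
ΣP(t=0)Q(t=1) = 2×432 + 1×441 + 3×148 = 864 + 441 + 444 = 1749
P = 1897 / 1749 × 100 = 108.4620
Fisher = √(L × P) = √(108.4273 × 108.4620) = 108.4447

108.44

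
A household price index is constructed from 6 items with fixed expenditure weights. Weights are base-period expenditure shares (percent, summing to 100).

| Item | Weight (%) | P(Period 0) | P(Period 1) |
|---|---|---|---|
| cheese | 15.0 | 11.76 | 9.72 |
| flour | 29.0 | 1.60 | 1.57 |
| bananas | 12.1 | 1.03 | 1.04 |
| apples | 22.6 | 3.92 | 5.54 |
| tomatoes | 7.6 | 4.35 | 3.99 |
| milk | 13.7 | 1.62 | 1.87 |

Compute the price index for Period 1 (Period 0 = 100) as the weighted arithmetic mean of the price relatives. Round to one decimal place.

cheese: 15.0 × (9.72/11.76) = 15.0 × 0.826531 = 12.3980
flour: 29.0 × (1.57/1.60) = 29.0 × 0.981250 = 28.4562
bananas: 12.1 × (1.04/1.03) = 12.1 × 1.009709 = 12.2175
apples: 22.6 × (5.54/3.92) = 22.6 × 1.413265 = 31.9398
tomatoes: 7.6 × (3.99/4.35) = 7.6 × 0.917241 = 6.9710
milk: 13.7 × (1.87/1.62) = 13.7 × 1.154321 = 15.8142
Index = Σ wᵢ·(p₁ᵢ/p₀ᵢ) = 12.3980 + 28.4562 + 12.2175 + 31.9398 + 6.9710 + 15.8142 = 107.7967

107.8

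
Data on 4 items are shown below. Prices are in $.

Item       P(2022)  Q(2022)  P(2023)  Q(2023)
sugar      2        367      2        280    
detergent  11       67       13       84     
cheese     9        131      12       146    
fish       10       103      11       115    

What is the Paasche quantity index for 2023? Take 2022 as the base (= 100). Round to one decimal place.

Paasche quantity index uses current-period prices as weights.
ΣP(2023)·Q(2023) = 2×280 + 13×84 + 12×146 + 11×115 = 560 + 1092 + 1752 + 1265 = 4669
ΣP(2023)·Q(2022) = 2×367 + 13×67 + 12×131 + 11×103 = 734 + 871 + 1572 + 1133 = 4310
Index = 4669 / 4310 × 100 = 108.3295

108.3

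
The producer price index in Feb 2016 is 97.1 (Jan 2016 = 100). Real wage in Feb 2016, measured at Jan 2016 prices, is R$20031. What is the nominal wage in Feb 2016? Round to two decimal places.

Nominal = Real × (Index/100) = 20031 × (97.1/100)
        = 20031 × 0.971 = 19450.1010

19450.10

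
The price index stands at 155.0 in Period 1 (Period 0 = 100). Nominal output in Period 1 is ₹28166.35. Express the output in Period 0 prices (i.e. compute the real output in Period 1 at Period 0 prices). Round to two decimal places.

18171.84

Real = Nominal ÷ (Index/100) = 28166.35 ÷ (155.0/100)
     = 28166.35 ÷ 1.550 = 18171.8387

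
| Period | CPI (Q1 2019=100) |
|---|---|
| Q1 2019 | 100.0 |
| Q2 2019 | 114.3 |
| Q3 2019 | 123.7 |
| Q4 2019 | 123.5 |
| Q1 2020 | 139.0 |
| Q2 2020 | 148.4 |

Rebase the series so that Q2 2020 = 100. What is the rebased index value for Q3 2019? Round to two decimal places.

Rebased(Q3 2019) = 123.7 / 148.4 × 100 = 83.3558

83.36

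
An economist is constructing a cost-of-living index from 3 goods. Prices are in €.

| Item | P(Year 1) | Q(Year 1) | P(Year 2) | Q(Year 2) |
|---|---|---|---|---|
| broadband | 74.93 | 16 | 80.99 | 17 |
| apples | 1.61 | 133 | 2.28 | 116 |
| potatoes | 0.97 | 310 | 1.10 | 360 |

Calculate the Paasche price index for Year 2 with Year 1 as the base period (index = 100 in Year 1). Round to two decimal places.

Paasche price index uses current-period quantities as weights.
ΣP(Year 2)·Q(Year 2) = 80.99×17 + 2.28×116 + 1.10×360 = 1376.83 + 264.48 + 396 = 2037.31
ΣP(Year 1)·Q(Year 2) = 74.93×17 + 1.61×116 + 0.97×360 = 1273.81 + 186.76 + 349.2 = 1809.77
Index = 2037.31 / 1809.77 × 100 = 112.5729

112.57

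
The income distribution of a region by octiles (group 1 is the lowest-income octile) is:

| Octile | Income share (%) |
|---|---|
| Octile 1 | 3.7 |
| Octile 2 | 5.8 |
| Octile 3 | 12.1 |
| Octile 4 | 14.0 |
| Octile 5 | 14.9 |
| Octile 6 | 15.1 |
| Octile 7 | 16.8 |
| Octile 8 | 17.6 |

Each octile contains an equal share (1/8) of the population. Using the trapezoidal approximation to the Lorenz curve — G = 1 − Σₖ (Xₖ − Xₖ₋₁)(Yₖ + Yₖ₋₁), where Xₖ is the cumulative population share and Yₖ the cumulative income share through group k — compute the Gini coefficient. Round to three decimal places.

0.203

Cumulative income shares Yₖ: 0.0370, 0.0950, 0.2160, 0.3560, 0.5050, 0.6560, 0.8240, 1.0000
Σ (Xₖ−Xₖ₋₁)(Yₖ+Yₖ₋₁) = (1/8)(0.0370+0.0000) + (1/8)(0.0950+0.0370) + (1/8)(0.2160+0.0950) + (1/8)(0.3560+0.2160) + (1/8)(0.5050+0.3560) + (1/8)(0.6560+0.5050) + (1/8)(0.8240+0.6560) + (1/8)(1.0000+0.8240)
  = 0.0046 + 0.0165 + 0.0389 + 0.0715 + 0.1076 + 0.1451 + 0.1850 + 0.2280 = 0.7973
G = 1 − 0.7973 = 0.2027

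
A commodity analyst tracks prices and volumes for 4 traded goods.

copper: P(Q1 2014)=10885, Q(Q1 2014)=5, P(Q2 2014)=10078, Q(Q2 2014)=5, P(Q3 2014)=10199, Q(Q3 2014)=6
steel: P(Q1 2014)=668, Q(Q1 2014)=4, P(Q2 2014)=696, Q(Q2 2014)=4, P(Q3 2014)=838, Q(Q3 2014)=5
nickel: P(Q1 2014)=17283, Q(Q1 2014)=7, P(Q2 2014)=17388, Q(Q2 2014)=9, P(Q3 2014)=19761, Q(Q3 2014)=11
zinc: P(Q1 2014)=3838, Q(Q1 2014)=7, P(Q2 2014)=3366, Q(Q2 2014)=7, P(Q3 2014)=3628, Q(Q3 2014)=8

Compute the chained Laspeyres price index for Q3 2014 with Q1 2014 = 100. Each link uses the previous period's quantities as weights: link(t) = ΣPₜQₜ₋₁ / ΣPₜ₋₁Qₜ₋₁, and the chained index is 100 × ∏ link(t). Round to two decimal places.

Link Q1 2014→Q2 2014:
ΣP(Q2 2014)Q(Q1 2014) = 10078×5 + 696×4 + 17388×7 + 3366×7 = 50390 + 2784 + 121716 + 23562 = 198452
ΣP(Q1 2014)Q(Q1 2014) = 10885×5 + 668×4 + 17283×7 + 3838×7 = 54425 + 2672 + 120981 + 26866 = 204944
link = 198452/204944 = 0.968323
Link Q2 2014→Q3 2014:
ΣP(Q3 2014)Q(Q2 2014) = 10199×5 + 838×4 + 19761×9 + 3628×7 = 50995 + 3352 + 177849 + 25396 = 257592
ΣP(Q2 2014)Q(Q2 2014) = 10078×5 + 696×4 + 17388×9 + 3366×7 = 50390 + 2784 + 156492 + 23562 = 233228
link = 257592/233228 = 1.104464
Chained index = 100 × 0.968323 × 1.104464 = 106.9478

106.95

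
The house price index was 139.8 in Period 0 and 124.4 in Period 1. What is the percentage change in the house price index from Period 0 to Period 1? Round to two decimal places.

-11.02%

Change = (124.4 − 139.8) / 139.8 × 100
       = -15.4 / 139.8 × 100 = -11.0157%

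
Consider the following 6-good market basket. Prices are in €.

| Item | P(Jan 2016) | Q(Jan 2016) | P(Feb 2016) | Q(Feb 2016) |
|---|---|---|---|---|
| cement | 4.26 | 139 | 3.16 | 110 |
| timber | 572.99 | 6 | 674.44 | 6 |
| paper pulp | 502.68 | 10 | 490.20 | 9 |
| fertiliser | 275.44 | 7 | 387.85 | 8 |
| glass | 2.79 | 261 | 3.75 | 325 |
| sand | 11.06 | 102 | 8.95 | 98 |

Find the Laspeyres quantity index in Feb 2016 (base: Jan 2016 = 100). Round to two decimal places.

98.31

Laspeyres quantity index uses base-period prices as weights.
ΣP(Jan 2016)·Q(Feb 2016) = 4.26×110 + 572.99×6 + 502.68×9 + 275.44×8 + 2.79×325 + 11.06×98 = 468.6 + 3437.94 + 4524.12 + 2203.52 + 906.75 + 1083.88 = 12624.81
ΣP(Jan 2016)·Q(Jan 2016) = 4.26×139 + 572.99×6 + 502.68×10 + 275.44×7 + 2.79×261 + 11.06×102 = 592.14 + 3437.94 + 5026.8 + 1928.08 + 728.19 + 1128.12 = 12841.27
Index = 12624.81 / 12841.27 × 100 = 98.3143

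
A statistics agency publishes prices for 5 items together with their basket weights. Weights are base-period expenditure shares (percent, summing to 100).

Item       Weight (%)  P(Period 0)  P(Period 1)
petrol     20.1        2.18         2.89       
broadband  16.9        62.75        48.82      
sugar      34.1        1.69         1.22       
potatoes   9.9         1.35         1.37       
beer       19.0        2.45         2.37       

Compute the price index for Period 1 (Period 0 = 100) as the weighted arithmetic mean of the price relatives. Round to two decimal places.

petrol: 20.1 × (2.89/2.18) = 20.1 × 1.325688 = 26.6463
broadband: 16.9 × (48.82/62.75) = 16.9 × 0.778008 = 13.1483
sugar: 34.1 × (1.22/1.69) = 34.1 × 0.721893 = 24.6166
potatoes: 9.9 × (1.37/1.35) = 9.9 × 1.014815 = 10.0467
beer: 19.0 × (2.37/2.45) = 19.0 × 0.967347 = 18.3796
Index = Σ wᵢ·(p₁ᵢ/p₀ᵢ) = 26.6463 + 13.1483 + 24.6166 + 10.0467 + 18.3796 = 92.8375

92.84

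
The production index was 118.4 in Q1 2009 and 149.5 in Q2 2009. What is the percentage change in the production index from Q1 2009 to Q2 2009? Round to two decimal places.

Change = (149.5 − 118.4) / 118.4 × 100
       = 31.1 / 118.4 × 100 = 26.2669%

26.27%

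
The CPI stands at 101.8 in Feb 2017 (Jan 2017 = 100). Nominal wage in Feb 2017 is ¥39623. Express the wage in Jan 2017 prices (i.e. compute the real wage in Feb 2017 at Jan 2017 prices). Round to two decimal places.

38922.40

Real = Nominal ÷ (Index/100) = 39623 ÷ (101.8/100)
     = 39623 ÷ 1.018 = 38922.3969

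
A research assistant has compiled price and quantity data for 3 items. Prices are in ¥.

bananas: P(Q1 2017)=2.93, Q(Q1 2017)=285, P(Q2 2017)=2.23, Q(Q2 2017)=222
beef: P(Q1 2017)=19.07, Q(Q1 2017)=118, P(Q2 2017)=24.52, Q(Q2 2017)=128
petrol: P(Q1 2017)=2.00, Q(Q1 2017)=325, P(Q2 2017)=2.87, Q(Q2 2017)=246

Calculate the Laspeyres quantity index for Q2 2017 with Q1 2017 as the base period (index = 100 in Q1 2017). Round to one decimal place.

Laspeyres quantity index uses base-period prices as weights.
ΣP(Q1 2017)·Q(Q2 2017) = 2.93×222 + 19.07×128 + 2.00×246 = 650.46 + 2440.96 + 492 = 3583.42
ΣP(Q1 2017)·Q(Q1 2017) = 2.93×285 + 19.07×118 + 2.00×325 = 835.05 + 2250.26 + 650 = 3735.31
Index = 3583.42 / 3735.31 × 100 = 95.9337

95.9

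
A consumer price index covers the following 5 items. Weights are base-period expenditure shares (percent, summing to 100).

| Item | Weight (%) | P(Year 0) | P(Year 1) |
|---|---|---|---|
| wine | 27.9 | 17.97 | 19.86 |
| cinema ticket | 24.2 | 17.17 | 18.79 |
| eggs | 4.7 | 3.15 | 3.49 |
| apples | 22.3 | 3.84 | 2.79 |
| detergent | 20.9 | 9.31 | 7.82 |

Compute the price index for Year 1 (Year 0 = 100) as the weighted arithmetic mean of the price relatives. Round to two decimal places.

96.28

wine: 27.9 × (19.86/17.97) = 27.9 × 1.105175 = 30.8344
cinema ticket: 24.2 × (18.79/17.17) = 24.2 × 1.094351 = 26.4833
eggs: 4.7 × (3.49/3.15) = 4.7 × 1.107937 = 5.2073
apples: 22.3 × (2.79/3.84) = 22.3 × 0.726562 = 16.2023
detergent: 20.9 × (7.82/9.31) = 20.9 × 0.839957 = 17.5551
Index = Σ wᵢ·(p₁ᵢ/p₀ᵢ) = 30.8344 + 26.4833 + 5.2073 + 16.2023 + 17.5551 = 96.2824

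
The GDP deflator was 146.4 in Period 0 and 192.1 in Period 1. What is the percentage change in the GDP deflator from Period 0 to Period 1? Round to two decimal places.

31.22%

Change = (192.1 − 146.4) / 146.4 × 100
       = 45.7 / 146.4 × 100 = 31.2158%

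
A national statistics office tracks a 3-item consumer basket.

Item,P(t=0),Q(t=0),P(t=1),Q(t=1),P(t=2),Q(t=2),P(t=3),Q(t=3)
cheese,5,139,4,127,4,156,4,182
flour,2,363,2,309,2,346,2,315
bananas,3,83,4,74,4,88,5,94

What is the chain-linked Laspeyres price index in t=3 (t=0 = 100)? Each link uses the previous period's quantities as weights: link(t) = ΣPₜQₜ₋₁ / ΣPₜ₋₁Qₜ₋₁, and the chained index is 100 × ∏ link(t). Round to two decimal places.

101.75

Link t=0→t=1:
ΣP(t=1)Q(t=0) = 4×139 + 2×363 + 4×83 = 556 + 726 + 332 = 1614
ΣP(t=0)Q(t=0) = 5×139 + 2×363 + 3×83 = 695 + 726 + 249 = 1670
link = 1614/1670 = 0.966467
Link t=1→t=2:
ΣP(t=2)Q(t=1) = 4×127 + 2×309 + 4×74 = 508 + 618 + 296 = 1422
ΣP(t=1)Q(t=1) = 4×127 + 2×309 + 4×74 = 508 + 618 + 296 = 1422
link = 1422/1422 = 1.000000
Link t=2→t=3:
ΣP(t=3)Q(t=2) = 4×156 + 2×346 + 5×88 = 624 + 692 + 440 = 1756
ΣP(t=2)Q(t=2) = 4×156 + 2×346 + 4×88 = 624 + 692 + 352 = 1668
link = 1756/1668 = 1.052758
Chained index = 100 × 0.966467 × 1.000000 × 1.052758 = 101.7456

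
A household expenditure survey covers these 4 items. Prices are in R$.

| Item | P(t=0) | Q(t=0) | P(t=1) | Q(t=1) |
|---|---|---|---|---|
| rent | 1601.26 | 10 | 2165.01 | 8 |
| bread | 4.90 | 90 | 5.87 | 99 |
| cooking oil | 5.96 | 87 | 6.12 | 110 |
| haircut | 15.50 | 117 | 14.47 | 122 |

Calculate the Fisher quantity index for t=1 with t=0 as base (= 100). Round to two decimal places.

Laspeyres component (base-period weights):
ΣP(t=0)Q(t=1) = 1601.26×8 + 4.90×99 + 5.96×110 + 15.50×122 = 12810.08 + 485.1 + 655.6 + 1891 = 15841.78
ΣP(t=0)Q(t=0) = 1601.26×10 + 4.90×90 + 5.96×87 + 15.50×117 = 16012.6 + 441 + 518.52 + 1813.5 = 18785.62
L = 15841.78 / 18785.62 × 100 = 84.3293
Paasche component (current-period weights):
ΣP(t=1)Q(t=1) = 2165.01×8 + 5.87×99 + 6.12×110 + 14.47×122 = 17320.08 + 581.13 + 673.2 + 1765.34 = 20339.75
ΣP(t=1)Q(t=0) = 2165.01×10 + 5.87×90 + 6.12×87 + 14.47×117 = 21650.1 + 528.3 + 532.44 + 1692.99 = 24403.83
P = 20339.75 / 24403.83 × 100 = 83.3465
Fisher = √(L × P) = √(84.3293 × 83.3465) = 83.8365

83.84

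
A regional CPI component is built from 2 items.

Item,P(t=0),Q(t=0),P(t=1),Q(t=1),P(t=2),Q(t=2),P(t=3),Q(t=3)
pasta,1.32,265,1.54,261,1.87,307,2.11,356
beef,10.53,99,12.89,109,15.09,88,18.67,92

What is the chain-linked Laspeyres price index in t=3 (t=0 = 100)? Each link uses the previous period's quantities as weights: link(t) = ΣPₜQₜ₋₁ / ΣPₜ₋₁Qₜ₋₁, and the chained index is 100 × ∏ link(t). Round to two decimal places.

171.97

Link t=0→t=1:
ΣP(t=1)Q(t=0) = 1.54×265 + 12.89×99 = 408.1 + 1276.11 = 1684.21
ΣP(t=0)Q(t=0) = 1.32×265 + 10.53×99 = 349.8 + 1042.47 = 1392.27
link = 1684.21/1392.27 = 1.209686
Link t=1→t=2:
ΣP(t=2)Q(t=1) = 1.87×261 + 15.09×109 = 488.07 + 1644.81 = 2132.88
ΣP(t=1)Q(t=1) = 1.54×261 + 12.89×109 = 401.94 + 1405.01 = 1806.95
link = 2132.88/1806.95 = 1.180376
Link t=2→t=3:
ΣP(t=3)Q(t=2) = 2.11×307 + 18.67×88 = 647.77 + 1642.96 = 2290.73
ΣP(t=2)Q(t=2) = 1.87×307 + 15.09×88 = 574.09 + 1327.92 = 1902.01
link = 2290.73/1902.01 = 1.204373
Chained index = 100 × 1.209686 × 1.180376 × 1.204373 = 171.9706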